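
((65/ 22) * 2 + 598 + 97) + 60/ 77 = 54030/ 77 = 701.69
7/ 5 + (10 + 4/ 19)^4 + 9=7089119172/ 651605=10879.47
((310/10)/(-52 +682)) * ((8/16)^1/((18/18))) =31/1260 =0.02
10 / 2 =5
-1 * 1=-1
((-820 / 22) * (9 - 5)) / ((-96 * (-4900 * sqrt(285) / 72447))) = -52111 * sqrt(285) / 646800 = -1.36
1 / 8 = 0.12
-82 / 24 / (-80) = 41 / 960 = 0.04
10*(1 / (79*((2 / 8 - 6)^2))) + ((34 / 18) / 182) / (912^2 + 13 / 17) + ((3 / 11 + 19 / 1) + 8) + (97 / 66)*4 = 353005830096407993 / 10647026701629318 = 33.16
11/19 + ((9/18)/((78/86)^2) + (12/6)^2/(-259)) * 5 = 53005343/14969682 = 3.54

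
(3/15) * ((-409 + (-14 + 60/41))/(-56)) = 2469/1640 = 1.51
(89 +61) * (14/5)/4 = 105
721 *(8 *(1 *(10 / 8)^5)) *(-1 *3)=-52807.62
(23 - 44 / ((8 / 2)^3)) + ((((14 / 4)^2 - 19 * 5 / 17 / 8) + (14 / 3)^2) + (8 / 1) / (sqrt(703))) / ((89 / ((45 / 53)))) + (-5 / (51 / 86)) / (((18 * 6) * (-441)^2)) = 360 * sqrt(703) / 3316051 + 457393878024263 / 20211427034064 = 22.63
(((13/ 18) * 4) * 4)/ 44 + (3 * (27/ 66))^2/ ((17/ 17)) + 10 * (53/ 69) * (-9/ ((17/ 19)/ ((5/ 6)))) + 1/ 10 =-532396627/ 8515980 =-62.52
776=776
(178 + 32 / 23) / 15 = 4126 / 345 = 11.96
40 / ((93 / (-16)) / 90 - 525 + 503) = -1.81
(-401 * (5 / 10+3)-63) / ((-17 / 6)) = 8799 / 17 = 517.59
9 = 9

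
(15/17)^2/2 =225/578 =0.39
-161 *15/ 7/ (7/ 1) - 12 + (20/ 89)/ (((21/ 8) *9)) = -1030727/ 16821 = -61.28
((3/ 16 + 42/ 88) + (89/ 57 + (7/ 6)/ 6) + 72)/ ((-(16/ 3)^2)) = -2239763/ 856064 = -2.62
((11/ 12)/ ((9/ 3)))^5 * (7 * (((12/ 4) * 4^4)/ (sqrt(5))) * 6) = 38.42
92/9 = 10.22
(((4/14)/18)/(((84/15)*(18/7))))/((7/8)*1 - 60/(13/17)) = -65/4575123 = -0.00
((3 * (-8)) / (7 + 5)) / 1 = -2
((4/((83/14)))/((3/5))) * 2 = 2.25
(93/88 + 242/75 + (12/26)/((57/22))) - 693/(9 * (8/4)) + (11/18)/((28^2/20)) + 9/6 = -3896870693/119819700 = -32.52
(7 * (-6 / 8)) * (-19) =399 / 4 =99.75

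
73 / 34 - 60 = -1967 / 34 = -57.85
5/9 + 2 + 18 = 185/9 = 20.56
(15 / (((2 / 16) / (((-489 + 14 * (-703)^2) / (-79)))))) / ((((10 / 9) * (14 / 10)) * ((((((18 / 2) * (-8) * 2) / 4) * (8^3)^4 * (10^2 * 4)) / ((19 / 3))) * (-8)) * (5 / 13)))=-1708853939 / 121605986032025600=-0.00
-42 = -42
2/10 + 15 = 15.20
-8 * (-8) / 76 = 16 / 19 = 0.84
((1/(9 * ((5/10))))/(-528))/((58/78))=-13/22968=-0.00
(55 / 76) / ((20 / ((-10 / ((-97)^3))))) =55 / 138726296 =0.00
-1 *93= -93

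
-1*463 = -463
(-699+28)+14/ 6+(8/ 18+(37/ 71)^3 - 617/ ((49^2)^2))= -12405974091230260/ 18569571216399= -668.08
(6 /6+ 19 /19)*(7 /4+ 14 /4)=10.50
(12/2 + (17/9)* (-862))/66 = -7300/297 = -24.58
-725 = -725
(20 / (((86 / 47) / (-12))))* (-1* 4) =22560 / 43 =524.65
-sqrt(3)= -1.73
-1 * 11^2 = -121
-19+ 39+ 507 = 527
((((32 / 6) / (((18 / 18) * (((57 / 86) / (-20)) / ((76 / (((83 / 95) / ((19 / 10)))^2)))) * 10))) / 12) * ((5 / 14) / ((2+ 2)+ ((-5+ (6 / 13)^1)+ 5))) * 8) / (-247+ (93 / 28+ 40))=46623640960 / 30762478161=1.52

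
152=152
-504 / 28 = -18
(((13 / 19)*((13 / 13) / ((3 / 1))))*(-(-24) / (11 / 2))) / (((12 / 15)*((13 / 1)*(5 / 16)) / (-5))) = -320 / 209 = -1.53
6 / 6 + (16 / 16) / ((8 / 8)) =2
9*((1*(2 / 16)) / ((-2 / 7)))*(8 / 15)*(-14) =147 / 5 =29.40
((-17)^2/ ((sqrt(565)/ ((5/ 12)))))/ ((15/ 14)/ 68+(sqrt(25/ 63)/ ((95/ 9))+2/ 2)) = -177732688 * sqrt(3955)/ 38013412553+24010902034 * sqrt(565)/ 114040237659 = 4.71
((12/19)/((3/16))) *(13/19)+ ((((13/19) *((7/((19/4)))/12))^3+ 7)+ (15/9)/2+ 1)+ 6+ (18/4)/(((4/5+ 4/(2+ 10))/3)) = 627316071911/21594059379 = 29.05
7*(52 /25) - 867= -21311 /25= -852.44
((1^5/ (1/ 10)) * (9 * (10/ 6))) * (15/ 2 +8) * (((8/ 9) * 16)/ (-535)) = -19840/ 321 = -61.81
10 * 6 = 60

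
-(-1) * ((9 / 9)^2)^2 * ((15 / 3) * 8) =40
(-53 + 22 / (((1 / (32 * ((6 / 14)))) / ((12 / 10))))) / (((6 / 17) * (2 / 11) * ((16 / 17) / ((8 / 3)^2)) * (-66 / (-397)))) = 1241066861 / 5670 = 218883.04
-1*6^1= -6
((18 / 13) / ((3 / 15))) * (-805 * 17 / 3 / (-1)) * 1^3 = 410550 / 13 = 31580.77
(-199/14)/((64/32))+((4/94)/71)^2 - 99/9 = -5645733371/311795932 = -18.11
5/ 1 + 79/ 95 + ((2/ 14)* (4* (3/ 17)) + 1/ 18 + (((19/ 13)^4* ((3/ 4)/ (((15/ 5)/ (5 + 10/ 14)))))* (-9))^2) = 4006026373789111171/ 1161951310914030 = 3447.67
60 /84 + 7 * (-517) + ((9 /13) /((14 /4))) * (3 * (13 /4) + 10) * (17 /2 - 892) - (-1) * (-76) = -7145.76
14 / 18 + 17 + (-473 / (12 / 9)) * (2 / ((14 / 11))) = -136001 / 252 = -539.69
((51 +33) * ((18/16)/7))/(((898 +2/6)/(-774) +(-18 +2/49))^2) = 174763349334/4732430422225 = 0.04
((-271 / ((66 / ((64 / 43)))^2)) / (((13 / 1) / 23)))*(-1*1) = 6382592 / 26176293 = 0.24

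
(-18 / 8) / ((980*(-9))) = 1 / 3920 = 0.00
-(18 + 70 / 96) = -18.73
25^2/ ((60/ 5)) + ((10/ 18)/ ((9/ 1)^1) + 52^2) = 892991/ 324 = 2756.15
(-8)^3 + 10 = -502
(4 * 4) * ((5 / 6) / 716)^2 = 25 / 1153476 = 0.00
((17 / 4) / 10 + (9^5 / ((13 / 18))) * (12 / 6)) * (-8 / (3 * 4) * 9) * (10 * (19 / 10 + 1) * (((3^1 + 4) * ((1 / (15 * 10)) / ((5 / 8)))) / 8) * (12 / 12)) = -17261248543 / 65000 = -265557.67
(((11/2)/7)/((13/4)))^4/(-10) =-117128/342874805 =-0.00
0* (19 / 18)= 0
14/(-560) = -1/40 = -0.02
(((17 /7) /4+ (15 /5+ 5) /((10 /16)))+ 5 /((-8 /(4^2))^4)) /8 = 13077 /1120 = 11.68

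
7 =7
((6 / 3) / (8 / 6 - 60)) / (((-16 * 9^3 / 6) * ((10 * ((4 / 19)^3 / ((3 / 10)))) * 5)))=6859 / 608256000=0.00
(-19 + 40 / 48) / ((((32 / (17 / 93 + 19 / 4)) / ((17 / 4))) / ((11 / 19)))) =-37402805 / 5428224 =-6.89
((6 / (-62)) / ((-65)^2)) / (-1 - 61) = 3 / 8120450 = 0.00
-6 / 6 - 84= -85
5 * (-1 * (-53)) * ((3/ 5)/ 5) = 159/ 5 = 31.80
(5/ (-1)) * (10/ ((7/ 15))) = -750/ 7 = -107.14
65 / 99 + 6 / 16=817 / 792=1.03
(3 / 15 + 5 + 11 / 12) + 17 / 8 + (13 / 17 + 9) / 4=21793 / 2040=10.68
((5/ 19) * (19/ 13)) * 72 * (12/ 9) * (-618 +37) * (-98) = 27330240/ 13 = 2102326.15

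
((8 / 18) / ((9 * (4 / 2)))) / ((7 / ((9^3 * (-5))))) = -90 / 7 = -12.86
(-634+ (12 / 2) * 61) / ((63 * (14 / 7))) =-134 / 63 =-2.13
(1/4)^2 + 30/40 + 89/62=1115/496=2.25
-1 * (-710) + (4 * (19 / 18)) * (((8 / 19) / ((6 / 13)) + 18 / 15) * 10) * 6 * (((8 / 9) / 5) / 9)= 2626478 / 3645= 720.57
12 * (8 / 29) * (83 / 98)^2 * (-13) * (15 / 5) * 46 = -296612784 / 69629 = -4259.90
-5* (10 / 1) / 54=-25 / 27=-0.93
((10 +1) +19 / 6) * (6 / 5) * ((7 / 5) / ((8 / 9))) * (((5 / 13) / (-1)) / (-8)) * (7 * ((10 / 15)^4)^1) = 833 / 468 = 1.78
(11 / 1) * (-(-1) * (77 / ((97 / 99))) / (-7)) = -11979 / 97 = -123.49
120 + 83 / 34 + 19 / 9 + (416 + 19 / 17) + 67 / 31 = 5158783 / 9486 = 543.83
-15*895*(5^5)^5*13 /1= -52012503147125244140625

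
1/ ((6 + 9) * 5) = 1/ 75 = 0.01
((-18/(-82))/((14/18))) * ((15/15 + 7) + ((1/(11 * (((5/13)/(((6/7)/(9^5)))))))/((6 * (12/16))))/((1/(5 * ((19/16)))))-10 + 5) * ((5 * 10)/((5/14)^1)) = 818420375/6904359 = 118.54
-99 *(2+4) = -594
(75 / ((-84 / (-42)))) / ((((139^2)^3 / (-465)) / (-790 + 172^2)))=-502095375 / 7212549413161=-0.00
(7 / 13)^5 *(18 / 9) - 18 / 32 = -2803813 / 5940688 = -0.47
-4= -4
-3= -3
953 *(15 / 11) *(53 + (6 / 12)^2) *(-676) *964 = -496052338860 / 11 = -45095667169.09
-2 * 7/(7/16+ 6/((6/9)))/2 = -112/151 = -0.74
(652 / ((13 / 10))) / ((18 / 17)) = 473.68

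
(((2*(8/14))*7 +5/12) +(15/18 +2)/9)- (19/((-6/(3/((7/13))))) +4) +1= 17671/756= 23.37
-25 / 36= -0.69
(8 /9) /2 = 4 /9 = 0.44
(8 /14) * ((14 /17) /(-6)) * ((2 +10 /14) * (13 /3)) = -988 /1071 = -0.92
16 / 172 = 4 / 43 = 0.09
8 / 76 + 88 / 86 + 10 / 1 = 9092 / 817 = 11.13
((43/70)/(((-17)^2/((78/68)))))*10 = 1677/68782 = 0.02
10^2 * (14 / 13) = 1400 / 13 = 107.69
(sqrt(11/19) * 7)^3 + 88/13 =157.87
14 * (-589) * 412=-3397352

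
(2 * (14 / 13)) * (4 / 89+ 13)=32508 / 1157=28.10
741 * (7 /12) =1729 /4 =432.25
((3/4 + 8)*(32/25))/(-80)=-7/50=-0.14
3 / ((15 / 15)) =3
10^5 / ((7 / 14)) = 200000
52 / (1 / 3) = 156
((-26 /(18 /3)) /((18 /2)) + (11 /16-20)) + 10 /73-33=-52.66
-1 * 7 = -7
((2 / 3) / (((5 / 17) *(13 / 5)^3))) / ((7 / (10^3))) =850000 / 46137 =18.42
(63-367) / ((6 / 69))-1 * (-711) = -2785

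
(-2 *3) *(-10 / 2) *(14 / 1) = 420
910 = 910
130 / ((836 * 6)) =65 / 2508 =0.03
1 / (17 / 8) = 8 / 17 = 0.47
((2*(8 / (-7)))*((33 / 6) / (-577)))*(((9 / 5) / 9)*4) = 352 / 20195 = 0.02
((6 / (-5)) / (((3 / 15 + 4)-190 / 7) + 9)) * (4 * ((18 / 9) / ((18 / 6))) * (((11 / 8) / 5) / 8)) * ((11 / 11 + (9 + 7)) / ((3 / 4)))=1309 / 7320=0.18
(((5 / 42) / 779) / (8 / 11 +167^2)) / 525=11 / 1053932991930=0.00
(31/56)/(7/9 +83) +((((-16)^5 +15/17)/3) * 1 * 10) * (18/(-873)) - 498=14949490241429/208882128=71569.03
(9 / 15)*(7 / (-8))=-21 / 40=-0.52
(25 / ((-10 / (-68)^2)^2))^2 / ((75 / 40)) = 228581619826688 / 15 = 15238774655112.53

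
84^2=7056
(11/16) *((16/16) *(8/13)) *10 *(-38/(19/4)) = -440/13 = -33.85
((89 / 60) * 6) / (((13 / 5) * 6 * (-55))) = -89 / 8580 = -0.01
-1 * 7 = -7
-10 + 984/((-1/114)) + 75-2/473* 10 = -112111.04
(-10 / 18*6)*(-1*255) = 850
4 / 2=2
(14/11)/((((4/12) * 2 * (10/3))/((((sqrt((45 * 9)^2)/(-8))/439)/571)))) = -5103/44117744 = -0.00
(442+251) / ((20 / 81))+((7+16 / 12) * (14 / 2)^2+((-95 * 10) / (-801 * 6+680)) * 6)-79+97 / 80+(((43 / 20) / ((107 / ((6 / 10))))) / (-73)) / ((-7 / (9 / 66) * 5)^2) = 4497916686068095973 / 1433106860955000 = 3138.58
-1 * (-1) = 1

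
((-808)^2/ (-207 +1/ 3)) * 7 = -3427536/ 155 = -22113.14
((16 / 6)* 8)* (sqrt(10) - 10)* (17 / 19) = -130.52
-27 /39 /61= -9 /793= -0.01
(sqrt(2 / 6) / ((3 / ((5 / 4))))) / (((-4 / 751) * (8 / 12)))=-3755 * sqrt(3) / 96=-67.75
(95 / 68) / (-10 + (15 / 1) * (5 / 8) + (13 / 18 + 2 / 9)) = 1710 / 391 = 4.37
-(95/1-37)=-58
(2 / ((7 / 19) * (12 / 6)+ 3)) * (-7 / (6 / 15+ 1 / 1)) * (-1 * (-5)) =-950 / 71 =-13.38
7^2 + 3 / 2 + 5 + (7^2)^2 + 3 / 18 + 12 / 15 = 2457.47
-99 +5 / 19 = -1876 / 19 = -98.74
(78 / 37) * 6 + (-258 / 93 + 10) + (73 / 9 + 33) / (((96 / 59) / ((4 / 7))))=29753281 / 867132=34.31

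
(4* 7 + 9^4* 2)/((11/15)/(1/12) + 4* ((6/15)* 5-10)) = -32875/58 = -566.81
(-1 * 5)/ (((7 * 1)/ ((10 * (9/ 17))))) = -450/ 119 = -3.78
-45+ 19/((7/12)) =-87/7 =-12.43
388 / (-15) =-388 / 15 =-25.87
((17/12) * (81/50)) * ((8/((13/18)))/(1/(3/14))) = 12393/2275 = 5.45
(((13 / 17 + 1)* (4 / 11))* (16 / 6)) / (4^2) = 20 / 187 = 0.11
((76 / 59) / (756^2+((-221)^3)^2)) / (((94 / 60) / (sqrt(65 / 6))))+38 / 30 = 380 * sqrt(390) / 323075119636610461+19 / 15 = 1.27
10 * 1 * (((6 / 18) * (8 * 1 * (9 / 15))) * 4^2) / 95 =256 / 95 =2.69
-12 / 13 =-0.92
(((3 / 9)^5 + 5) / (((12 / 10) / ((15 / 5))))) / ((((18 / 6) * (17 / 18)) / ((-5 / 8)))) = -3800 / 1377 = -2.76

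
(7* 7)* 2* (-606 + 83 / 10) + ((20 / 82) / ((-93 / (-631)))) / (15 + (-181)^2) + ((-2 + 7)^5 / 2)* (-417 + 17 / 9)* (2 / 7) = -1600220103087577 / 6561181620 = -243892.06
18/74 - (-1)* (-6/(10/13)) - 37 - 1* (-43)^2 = -350308/185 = -1893.56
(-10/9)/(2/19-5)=190/837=0.23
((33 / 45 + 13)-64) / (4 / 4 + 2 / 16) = -6032 / 135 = -44.68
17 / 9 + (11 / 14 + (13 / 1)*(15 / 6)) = 2216 / 63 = 35.17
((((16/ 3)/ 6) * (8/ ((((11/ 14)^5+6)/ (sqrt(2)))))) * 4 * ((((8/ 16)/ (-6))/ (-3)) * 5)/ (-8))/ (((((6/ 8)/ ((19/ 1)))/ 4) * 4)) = -326996992 * sqrt(2)/ 164656557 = -2.81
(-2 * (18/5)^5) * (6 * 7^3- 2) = -7769903616/3125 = -2486369.16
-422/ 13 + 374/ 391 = -9420/ 299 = -31.51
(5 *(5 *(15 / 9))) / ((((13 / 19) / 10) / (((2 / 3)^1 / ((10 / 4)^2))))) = 7600 / 117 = 64.96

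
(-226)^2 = 51076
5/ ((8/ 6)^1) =15/ 4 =3.75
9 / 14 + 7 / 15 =233 / 210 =1.11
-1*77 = -77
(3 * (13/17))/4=39/68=0.57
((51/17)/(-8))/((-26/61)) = 183/208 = 0.88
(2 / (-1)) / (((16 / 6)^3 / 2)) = -27 / 128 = -0.21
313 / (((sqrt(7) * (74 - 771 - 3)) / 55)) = -3443 * sqrt(7) / 980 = -9.30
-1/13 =-0.08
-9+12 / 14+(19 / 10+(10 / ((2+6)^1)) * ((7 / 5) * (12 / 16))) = -2761 / 560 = -4.93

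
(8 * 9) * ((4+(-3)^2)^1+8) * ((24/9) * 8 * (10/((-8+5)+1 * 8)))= 64512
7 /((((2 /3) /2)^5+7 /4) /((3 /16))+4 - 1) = 5103 /9007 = 0.57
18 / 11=1.64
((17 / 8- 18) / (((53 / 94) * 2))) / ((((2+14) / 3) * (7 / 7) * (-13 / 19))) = 340233 / 88192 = 3.86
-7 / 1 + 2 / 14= -6.86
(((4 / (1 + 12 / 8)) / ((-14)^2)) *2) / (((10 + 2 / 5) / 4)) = 4 / 637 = 0.01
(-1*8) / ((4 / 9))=-18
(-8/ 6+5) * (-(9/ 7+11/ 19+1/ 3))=-9647/ 1197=-8.06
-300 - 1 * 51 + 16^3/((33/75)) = 98539/11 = 8958.09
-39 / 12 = -13 / 4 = -3.25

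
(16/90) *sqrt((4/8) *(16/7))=0.19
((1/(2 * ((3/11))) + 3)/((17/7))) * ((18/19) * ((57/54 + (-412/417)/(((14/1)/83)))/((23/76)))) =-4877858/163047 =-29.92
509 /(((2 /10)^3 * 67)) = 63625 /67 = 949.63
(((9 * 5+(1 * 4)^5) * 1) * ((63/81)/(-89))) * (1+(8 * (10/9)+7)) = -1137416/7209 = -157.78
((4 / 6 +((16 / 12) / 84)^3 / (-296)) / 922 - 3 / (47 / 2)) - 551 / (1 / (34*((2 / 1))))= -37468.13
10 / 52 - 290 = -289.81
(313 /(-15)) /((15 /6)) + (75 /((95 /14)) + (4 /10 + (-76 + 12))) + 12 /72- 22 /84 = -608368 /9975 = -60.99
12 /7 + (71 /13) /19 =2.00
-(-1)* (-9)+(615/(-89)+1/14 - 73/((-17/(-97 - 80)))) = -16435061/21182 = -775.90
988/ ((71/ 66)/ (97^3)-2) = -494.00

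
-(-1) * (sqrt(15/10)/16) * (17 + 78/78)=9 * sqrt(6)/16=1.38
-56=-56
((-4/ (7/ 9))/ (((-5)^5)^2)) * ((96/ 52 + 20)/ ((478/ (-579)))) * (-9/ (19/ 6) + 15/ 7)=-275265864/ 28248212890625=-0.00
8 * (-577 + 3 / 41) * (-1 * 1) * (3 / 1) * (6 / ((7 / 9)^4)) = 227018.42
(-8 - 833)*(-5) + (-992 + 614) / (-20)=42239 / 10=4223.90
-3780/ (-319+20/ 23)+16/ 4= 4304/ 271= 15.88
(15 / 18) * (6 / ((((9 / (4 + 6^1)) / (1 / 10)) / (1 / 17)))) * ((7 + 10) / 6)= 5 / 54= 0.09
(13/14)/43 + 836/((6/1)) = 251675/1806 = 139.35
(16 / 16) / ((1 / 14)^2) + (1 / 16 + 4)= 3201 / 16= 200.06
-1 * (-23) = 23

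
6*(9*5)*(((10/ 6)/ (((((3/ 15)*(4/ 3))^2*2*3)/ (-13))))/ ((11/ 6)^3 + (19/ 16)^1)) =-1865.55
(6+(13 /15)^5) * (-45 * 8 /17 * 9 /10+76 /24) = -103.12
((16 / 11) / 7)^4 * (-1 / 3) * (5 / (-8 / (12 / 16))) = 10240 / 35153041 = 0.00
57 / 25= 2.28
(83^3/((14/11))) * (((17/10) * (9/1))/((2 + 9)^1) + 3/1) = 39453303/20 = 1972665.15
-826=-826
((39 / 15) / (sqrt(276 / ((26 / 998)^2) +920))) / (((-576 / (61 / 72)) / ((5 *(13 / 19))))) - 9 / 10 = -9 / 10 - 134017 *sqrt(17219939) / 27137521787904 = -0.90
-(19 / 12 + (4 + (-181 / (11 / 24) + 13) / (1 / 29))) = 1461211 / 132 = 11069.78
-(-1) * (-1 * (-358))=358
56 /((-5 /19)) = -1064 /5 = -212.80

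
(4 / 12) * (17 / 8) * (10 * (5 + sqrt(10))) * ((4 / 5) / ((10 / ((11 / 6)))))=187 * sqrt(10) / 180 + 187 / 36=8.48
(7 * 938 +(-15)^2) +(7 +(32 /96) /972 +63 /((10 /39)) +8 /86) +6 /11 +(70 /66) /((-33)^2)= 5878199638243 /834457140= 7044.34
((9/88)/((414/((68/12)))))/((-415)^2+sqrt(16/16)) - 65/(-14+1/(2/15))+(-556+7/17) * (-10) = 197898916913569/35555713248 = 5565.88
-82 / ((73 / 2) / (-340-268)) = 1365.92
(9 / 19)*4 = 36 / 19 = 1.89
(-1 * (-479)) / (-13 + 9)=-479 / 4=-119.75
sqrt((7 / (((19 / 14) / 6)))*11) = 14*sqrt(627) / 19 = 18.45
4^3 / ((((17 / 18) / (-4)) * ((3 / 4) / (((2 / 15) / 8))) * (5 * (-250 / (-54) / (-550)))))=304128 / 2125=143.12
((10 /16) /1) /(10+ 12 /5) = 25 /496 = 0.05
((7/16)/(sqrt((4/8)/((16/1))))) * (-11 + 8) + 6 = 6 - 21 * sqrt(2)/4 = -1.42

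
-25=-25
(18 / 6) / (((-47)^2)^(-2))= 14639043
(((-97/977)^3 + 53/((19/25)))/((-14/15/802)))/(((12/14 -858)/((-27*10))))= -6689160488089863/354378436540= -18875.75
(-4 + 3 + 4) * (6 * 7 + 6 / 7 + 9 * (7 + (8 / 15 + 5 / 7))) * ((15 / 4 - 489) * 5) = -11931327 / 14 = -852237.64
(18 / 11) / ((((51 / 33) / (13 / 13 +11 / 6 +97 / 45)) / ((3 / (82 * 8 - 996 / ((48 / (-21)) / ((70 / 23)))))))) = 61962 / 7750385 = 0.01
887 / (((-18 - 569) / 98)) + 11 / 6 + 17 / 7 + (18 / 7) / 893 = -3166352971 / 22016022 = -143.82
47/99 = 0.47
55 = 55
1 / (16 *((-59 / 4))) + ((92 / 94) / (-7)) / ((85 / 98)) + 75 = 70555521 / 942820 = 74.83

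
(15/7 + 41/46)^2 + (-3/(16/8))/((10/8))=4150541/518420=8.01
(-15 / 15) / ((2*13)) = -1 / 26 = -0.04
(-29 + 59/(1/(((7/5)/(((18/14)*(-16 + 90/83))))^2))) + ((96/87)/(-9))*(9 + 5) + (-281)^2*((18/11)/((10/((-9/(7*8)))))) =-29204123009434379/13860695910600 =-2106.97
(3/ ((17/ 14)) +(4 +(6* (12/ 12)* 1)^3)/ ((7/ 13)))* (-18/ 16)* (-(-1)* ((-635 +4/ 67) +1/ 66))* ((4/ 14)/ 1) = 205999281069/ 2455684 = 83886.72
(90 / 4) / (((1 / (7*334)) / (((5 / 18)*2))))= 29225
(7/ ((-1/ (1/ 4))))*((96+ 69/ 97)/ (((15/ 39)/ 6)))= -2561013/ 970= -2640.22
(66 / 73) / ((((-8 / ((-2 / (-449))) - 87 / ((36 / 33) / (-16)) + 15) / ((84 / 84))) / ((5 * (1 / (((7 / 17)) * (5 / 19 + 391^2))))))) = -3553 / 24986123764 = -0.00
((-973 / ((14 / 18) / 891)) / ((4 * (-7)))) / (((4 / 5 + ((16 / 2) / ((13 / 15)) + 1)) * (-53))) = -24150555 / 354676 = -68.09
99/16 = 6.19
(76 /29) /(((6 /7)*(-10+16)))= 133 /261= 0.51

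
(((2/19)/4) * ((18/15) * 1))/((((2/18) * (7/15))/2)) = 162/133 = 1.22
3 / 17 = 0.18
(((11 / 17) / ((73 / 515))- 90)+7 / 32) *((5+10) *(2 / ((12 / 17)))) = -16920565 / 4672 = -3621.70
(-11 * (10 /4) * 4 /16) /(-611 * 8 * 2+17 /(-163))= 1793 /2549608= 0.00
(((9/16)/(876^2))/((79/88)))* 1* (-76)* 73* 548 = -28633/11534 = -2.48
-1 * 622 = -622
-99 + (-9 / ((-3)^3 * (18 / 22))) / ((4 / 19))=-10483 / 108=-97.06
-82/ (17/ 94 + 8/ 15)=-114.82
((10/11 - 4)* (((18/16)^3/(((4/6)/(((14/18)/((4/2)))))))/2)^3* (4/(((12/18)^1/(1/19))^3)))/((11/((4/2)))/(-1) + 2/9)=20331439842231/246278750512087040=0.00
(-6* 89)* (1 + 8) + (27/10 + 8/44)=-528343/110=-4803.12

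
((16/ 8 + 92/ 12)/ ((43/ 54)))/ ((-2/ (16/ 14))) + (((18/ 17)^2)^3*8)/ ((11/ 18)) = 919834152264/ 79919490959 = 11.51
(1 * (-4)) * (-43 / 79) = 172 / 79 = 2.18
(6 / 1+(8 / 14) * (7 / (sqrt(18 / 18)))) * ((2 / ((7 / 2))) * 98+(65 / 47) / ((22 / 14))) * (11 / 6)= 147035 / 141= 1042.80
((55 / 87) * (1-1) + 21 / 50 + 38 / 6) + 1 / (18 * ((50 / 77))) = 1231 / 180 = 6.84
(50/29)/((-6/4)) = -100/87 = -1.15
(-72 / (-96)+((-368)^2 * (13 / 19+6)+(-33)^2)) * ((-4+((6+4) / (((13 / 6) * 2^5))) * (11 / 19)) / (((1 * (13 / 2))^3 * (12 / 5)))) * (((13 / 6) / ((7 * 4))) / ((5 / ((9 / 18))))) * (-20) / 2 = 2665242452035 / 6395695488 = 416.72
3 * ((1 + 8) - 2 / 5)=129 / 5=25.80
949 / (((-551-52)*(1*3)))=-949 / 1809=-0.52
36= 36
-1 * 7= -7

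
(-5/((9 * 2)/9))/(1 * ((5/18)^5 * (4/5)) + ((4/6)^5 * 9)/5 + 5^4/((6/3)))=-5904900/738675497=-0.01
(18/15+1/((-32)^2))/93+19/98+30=704780021/23331840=30.21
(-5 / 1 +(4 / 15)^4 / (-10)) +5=-128 / 253125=-0.00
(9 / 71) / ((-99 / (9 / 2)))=-9 / 1562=-0.01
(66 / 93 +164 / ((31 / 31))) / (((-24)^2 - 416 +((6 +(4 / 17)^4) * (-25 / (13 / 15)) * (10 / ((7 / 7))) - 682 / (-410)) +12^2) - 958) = -1136511172290 / 16449739250527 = -0.07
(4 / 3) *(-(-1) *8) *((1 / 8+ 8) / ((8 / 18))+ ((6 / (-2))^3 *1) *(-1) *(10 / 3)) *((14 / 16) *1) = 8085 / 8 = 1010.62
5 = 5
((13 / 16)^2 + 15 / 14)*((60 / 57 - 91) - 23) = -3329519 / 17024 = -195.58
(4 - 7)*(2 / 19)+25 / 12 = 403 / 228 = 1.77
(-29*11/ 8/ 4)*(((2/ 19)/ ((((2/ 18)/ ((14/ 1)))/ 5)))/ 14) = -14355/ 304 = -47.22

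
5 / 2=2.50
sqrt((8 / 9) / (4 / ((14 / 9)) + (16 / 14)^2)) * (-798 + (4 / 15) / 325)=-382.07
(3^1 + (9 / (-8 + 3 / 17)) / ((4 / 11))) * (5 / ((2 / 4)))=-435 / 266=-1.64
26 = 26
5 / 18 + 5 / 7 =0.99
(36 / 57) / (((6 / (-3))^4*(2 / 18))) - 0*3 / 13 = 27 / 76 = 0.36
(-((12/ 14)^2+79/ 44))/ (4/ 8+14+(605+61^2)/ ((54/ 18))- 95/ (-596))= -812795/ 467943091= -0.00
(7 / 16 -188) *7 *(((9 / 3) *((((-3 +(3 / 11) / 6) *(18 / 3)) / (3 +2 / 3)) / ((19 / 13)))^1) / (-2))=-479274705 / 73568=-6514.72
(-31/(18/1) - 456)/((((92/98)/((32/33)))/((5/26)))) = -734020/8073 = -90.92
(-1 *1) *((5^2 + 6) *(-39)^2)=-47151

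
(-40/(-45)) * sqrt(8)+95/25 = 16 * sqrt(2)/9+19/5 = 6.31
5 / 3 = 1.67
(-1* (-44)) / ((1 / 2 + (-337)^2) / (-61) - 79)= -5368 / 236777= -0.02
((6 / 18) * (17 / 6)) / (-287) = -17 / 5166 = -0.00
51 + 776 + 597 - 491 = 933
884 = 884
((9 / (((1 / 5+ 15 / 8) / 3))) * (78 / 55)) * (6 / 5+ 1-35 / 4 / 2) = -183222 / 4565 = -40.14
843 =843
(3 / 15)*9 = 9 / 5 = 1.80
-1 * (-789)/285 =263/95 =2.77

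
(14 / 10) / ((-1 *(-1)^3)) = 1.40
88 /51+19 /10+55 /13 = 52087 /6630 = 7.86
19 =19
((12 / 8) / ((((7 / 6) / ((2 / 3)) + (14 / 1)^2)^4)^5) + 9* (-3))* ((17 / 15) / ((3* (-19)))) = 1406763529865150055307222070078596676806053736038317848198457 / 2620441869356652063807570522695425182285786371069177474868285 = 0.54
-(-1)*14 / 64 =7 / 32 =0.22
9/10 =0.90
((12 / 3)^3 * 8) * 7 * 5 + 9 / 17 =304649 / 17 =17920.53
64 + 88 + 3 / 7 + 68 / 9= 10079 / 63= 159.98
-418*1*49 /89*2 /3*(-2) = 81928 /267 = 306.85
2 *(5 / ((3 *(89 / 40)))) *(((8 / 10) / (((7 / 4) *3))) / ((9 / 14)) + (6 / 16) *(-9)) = -4.70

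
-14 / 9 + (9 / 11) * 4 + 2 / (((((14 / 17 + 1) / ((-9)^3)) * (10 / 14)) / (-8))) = 8956.66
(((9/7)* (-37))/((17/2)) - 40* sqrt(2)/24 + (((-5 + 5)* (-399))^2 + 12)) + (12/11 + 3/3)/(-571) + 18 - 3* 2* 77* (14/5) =-1271.56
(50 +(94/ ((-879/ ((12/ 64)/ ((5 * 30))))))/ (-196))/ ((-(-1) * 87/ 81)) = 31011120423/ 666164800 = 46.55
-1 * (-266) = 266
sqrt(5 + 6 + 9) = 2 * sqrt(5) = 4.47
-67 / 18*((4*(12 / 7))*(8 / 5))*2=-8576 / 105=-81.68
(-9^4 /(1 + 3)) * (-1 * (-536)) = -879174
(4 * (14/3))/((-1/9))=-168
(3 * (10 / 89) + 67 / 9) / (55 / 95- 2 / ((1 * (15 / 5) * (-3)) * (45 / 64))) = 5329215 / 612943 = 8.69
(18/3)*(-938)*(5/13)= -28140/13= -2164.62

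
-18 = -18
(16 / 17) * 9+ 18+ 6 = 552 / 17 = 32.47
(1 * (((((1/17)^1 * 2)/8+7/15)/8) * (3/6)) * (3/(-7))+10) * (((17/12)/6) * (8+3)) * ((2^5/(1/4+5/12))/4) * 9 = 12550197/4480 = 2801.38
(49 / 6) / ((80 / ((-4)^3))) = -98 / 15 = -6.53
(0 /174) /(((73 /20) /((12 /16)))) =0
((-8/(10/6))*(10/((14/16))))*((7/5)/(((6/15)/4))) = -768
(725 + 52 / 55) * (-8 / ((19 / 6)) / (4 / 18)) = -8624232 / 1045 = -8252.85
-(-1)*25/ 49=25/ 49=0.51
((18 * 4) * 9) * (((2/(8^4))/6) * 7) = 189/512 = 0.37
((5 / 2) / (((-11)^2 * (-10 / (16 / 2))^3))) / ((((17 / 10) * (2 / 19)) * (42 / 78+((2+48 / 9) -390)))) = 23712 / 153277355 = 0.00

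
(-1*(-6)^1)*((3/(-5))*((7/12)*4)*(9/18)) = -21/5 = -4.20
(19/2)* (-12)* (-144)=16416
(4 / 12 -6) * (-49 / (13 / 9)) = 2499 / 13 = 192.23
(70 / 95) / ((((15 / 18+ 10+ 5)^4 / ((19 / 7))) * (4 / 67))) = 43416 / 81450625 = 0.00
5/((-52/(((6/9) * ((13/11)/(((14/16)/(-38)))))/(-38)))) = -0.09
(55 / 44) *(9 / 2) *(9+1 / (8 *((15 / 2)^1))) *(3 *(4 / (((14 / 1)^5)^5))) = 4869 / 359990366446786984916121812992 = 0.00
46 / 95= 0.48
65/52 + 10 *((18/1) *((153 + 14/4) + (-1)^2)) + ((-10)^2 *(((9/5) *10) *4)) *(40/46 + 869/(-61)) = -381382385/5612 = -67958.37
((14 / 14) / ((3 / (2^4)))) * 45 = 240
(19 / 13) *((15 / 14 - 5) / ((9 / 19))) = -12.12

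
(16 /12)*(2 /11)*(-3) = -8 /11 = -0.73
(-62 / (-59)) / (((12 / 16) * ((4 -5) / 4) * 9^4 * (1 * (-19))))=992 / 22064643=0.00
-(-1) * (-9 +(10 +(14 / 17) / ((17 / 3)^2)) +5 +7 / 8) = 271223 / 39304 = 6.90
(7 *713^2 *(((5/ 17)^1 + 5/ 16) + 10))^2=105401267722157922025/ 73984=1424649488026572.26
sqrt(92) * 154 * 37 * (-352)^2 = 1412009984 * sqrt(23) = 6771761992.50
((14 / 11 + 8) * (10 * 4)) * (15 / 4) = 15300 / 11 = 1390.91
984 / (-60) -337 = -1767 / 5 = -353.40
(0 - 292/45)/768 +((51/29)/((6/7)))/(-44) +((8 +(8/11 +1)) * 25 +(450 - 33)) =1819414913/2756160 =660.13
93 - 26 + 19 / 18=1225 / 18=68.06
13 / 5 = 2.60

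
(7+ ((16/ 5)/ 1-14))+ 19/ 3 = 38/ 15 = 2.53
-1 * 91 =-91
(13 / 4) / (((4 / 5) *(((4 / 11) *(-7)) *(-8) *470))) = 143 / 336896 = 0.00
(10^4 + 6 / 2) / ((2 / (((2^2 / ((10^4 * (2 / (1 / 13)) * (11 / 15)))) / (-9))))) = -0.01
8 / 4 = 2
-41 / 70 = -0.59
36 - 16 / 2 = 28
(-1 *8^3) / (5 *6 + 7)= -13.84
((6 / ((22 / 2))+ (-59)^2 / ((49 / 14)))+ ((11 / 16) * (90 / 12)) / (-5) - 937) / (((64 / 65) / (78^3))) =542343829365 / 19712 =27513384.20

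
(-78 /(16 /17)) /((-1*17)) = 39 /8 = 4.88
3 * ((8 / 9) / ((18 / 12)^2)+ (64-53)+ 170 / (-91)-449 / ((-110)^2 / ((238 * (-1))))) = 818689051 / 14864850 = 55.08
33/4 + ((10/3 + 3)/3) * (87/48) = 1739/144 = 12.08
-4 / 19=-0.21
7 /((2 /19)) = 66.50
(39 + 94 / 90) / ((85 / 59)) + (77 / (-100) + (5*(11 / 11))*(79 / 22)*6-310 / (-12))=1589803 / 9900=160.59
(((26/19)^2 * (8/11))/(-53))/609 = -5408/128171967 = -0.00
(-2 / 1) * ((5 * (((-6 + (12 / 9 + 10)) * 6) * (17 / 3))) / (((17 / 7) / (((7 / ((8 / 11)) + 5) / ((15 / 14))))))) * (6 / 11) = -61152 / 11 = -5559.27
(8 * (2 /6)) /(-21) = -8 /63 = -0.13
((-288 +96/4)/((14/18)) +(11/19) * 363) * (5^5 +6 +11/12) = -30769739/76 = -404864.99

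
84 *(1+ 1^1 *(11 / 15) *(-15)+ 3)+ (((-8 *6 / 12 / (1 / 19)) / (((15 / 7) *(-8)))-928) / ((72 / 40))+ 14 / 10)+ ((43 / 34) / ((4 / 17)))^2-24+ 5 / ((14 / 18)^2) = -459996161 / 423360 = -1086.54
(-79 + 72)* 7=-49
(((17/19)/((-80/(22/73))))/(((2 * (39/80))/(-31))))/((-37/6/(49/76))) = -284053/25351586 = -0.01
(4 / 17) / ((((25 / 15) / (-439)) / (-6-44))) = 52680 / 17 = 3098.82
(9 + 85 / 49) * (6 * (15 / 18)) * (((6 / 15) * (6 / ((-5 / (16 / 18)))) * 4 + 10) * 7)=327172 / 105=3115.92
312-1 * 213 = 99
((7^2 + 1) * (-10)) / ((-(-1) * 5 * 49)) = -100 / 49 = -2.04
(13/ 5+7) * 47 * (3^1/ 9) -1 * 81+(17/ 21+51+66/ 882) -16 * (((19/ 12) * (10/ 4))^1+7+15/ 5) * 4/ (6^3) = 2324813/ 19845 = 117.15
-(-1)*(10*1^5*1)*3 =30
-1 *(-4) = 4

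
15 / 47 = 0.32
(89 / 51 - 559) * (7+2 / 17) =-3438820 / 867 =-3966.34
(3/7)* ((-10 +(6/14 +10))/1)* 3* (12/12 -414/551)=3699/26999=0.14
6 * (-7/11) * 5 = -210/11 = -19.09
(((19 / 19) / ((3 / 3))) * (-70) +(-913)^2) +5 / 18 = 15002987 / 18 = 833499.28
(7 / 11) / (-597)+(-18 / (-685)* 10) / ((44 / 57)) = 305302 / 899679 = 0.34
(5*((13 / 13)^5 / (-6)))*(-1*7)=35 / 6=5.83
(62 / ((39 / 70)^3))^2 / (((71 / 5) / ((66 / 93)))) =1604732360000000 / 249830807031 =6423.28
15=15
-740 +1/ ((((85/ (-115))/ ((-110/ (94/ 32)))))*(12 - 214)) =-59737500/ 80699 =-740.25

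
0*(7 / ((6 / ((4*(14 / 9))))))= 0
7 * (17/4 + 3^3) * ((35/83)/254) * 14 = 214375/42164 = 5.08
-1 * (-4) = 4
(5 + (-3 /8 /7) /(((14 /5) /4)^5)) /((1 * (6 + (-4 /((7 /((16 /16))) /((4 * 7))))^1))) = -0.47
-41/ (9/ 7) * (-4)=1148/ 9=127.56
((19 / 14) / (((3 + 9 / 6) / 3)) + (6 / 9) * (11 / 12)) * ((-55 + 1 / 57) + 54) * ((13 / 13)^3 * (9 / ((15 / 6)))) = -1528 / 285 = -5.36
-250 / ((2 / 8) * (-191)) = 1000 / 191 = 5.24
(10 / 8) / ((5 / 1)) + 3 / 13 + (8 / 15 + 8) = 7031 / 780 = 9.01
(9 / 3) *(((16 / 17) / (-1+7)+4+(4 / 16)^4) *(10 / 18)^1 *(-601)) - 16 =-163867303 / 39168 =-4183.70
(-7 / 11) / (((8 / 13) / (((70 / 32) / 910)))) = -7 / 2816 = -0.00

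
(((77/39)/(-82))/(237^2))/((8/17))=-1309/1437027696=-0.00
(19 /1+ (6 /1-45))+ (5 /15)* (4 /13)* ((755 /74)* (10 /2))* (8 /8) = -21310 /1443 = -14.77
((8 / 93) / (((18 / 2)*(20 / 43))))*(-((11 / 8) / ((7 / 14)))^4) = -629563 / 535680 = -1.18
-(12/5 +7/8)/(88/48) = -393/220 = -1.79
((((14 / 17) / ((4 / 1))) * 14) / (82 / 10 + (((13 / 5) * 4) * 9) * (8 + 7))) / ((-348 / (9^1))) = -735 / 13924292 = -0.00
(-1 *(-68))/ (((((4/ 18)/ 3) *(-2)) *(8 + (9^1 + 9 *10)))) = -459/ 107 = -4.29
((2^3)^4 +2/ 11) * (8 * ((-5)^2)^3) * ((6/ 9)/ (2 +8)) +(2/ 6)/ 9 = 34134848.52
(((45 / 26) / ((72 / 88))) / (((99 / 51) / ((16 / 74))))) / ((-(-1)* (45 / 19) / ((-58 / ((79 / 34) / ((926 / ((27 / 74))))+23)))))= -4718570048 / 18809353251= -0.25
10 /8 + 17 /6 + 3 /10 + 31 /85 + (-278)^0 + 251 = 261883 /1020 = 256.75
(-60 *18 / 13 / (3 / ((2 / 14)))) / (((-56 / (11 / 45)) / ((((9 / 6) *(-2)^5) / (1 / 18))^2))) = 8211456 / 637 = 12890.83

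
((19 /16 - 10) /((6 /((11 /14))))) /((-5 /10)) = 517 /224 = 2.31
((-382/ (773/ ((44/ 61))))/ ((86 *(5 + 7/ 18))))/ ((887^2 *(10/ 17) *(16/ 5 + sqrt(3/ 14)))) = -26183808/ 49361396900552693 + 584460 *sqrt(42)/ 49361396900552693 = -0.00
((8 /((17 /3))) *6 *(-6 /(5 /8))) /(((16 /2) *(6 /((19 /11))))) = -2736 /935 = -2.93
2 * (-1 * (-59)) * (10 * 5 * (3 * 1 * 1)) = 17700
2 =2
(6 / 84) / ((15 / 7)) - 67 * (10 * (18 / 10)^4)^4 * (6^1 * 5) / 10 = -35755877564036295811 / 1464843750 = -24409345750.38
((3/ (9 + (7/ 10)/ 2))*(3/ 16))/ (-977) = -45/ 730796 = -0.00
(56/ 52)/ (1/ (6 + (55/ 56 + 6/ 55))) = 21841/ 2860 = 7.64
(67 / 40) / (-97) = -67 / 3880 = -0.02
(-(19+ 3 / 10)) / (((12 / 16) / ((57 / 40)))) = -3667 / 100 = -36.67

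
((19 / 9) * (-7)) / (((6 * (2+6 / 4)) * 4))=-19 / 108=-0.18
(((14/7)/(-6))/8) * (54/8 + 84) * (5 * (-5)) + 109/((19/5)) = 123.22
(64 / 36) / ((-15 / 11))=-176 / 135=-1.30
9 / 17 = 0.53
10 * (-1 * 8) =-80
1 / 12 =0.08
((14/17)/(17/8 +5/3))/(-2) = -24/221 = -0.11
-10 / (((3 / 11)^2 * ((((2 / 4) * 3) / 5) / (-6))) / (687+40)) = 17593400 / 9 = 1954822.22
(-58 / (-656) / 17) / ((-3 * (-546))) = 29 / 9133488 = 0.00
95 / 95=1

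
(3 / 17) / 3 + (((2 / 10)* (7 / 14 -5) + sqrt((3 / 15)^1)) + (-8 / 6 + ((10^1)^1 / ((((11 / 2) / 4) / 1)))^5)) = sqrt(5) / 5 + 1670989394441 / 82136010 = 20344.62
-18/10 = -9/5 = -1.80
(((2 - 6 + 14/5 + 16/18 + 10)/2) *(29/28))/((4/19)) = 60059/2520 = 23.83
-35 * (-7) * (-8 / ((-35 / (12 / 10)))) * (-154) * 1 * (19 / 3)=-327712 / 5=-65542.40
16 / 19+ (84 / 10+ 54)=6008 / 95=63.24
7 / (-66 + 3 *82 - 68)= 1 / 16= 0.06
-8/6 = -4/3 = -1.33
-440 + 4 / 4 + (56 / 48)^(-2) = -21475 / 49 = -438.27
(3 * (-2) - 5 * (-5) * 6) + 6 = 150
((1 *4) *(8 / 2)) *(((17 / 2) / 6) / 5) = 68 / 15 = 4.53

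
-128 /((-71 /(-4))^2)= -2048 /5041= -0.41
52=52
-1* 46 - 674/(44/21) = -8089/22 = -367.68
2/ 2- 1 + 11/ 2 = 11/ 2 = 5.50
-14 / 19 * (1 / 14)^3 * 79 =-79 / 3724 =-0.02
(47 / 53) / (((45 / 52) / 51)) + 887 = 746713 / 795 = 939.26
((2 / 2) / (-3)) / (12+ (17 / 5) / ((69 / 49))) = -115 / 4973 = -0.02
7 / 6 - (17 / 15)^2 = -53 / 450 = -0.12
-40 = -40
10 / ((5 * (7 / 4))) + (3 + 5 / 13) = 412 / 91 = 4.53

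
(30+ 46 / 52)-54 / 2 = 101 / 26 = 3.88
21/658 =0.03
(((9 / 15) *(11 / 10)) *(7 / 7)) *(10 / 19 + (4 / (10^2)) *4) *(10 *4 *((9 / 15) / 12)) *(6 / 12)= 5379 / 11875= 0.45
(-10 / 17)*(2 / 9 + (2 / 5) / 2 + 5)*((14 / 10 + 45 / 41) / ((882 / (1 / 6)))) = -62464 / 41495895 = -0.00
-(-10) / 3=10 / 3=3.33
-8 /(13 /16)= -128 /13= -9.85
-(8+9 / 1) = -17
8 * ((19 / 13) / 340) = 38 / 1105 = 0.03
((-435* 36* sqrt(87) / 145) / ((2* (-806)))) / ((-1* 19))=-27* sqrt(87) / 7657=-0.03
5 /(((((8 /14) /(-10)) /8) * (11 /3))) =-2100 /11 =-190.91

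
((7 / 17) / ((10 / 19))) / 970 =133 / 164900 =0.00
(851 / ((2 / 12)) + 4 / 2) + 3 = 5111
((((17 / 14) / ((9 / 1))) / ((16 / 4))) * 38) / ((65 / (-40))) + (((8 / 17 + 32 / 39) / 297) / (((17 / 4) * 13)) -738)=-225050783156 / 304621317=-738.79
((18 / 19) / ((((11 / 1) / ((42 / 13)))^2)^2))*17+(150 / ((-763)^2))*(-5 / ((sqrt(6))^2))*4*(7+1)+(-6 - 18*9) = -776540232926877304 / 4625373700758811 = -167.89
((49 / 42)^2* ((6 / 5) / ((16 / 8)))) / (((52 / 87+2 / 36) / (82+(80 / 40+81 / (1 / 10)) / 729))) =8609839 / 82863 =103.90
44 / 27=1.63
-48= -48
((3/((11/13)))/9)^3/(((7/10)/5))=109850/251559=0.44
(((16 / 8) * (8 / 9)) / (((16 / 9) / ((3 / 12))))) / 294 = 0.00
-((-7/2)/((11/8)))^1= 28/11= 2.55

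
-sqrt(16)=-4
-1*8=-8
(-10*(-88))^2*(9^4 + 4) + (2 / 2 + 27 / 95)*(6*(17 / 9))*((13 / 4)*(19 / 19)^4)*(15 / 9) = 869353069481 / 171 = 5083936078.84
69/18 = 23/6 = 3.83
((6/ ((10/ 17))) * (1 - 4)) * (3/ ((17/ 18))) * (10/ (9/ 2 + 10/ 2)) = -1944/ 19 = -102.32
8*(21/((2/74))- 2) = 6200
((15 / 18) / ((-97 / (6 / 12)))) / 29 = -5 / 33756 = -0.00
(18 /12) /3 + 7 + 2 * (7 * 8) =239 /2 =119.50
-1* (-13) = 13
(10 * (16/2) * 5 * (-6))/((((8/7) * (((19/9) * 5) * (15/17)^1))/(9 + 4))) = -55692/19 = -2931.16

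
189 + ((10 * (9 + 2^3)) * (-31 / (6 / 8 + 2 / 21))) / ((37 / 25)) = -10570497 / 2627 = -4023.79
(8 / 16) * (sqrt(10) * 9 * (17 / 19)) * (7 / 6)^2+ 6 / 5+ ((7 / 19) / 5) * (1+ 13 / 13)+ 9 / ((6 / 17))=833 * sqrt(10) / 152+ 5101 / 190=44.18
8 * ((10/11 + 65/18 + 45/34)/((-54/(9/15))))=-7868/15147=-0.52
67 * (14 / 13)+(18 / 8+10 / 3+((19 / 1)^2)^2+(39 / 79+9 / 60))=130399.38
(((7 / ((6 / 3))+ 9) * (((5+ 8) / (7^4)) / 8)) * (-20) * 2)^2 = 2640625 / 23059204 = 0.11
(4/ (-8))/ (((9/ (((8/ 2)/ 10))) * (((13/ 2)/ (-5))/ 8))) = 16/ 117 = 0.14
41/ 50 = 0.82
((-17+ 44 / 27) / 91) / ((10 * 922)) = -0.00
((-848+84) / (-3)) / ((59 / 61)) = 46604 / 177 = 263.30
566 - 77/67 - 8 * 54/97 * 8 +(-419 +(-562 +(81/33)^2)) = -350531055/786379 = -445.75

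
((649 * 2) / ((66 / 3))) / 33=59 / 33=1.79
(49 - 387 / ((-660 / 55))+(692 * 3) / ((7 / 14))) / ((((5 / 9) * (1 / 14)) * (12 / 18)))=160016.85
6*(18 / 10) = 54 / 5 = 10.80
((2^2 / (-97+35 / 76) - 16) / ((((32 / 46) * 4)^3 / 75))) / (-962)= 72962325 / 1256972288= 0.06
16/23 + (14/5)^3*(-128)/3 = -8072336/8625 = -935.92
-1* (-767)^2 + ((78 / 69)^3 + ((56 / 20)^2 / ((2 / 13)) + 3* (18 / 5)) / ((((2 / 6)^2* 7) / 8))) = -1251243989169 / 2129225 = -587652.31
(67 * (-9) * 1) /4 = -603 /4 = -150.75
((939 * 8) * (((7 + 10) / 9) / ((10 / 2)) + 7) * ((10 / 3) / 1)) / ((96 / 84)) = 1454824 / 9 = 161647.11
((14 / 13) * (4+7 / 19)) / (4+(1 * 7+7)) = 0.26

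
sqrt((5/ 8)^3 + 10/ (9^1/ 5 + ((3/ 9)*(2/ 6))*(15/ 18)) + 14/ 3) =sqrt(24533129418)/ 49056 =3.19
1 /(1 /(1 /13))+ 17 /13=18 /13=1.38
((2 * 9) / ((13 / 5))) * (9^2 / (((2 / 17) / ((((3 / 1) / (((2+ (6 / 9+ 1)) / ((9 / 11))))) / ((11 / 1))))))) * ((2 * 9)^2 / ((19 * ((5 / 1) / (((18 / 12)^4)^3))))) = 43211719081593 / 336647168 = 128359.07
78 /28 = 39 /14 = 2.79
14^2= 196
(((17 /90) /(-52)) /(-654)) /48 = 17 /146914560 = 0.00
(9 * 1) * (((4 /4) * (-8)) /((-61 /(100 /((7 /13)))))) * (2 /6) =31200 /427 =73.07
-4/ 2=-2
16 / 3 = 5.33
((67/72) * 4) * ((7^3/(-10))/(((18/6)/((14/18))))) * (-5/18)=160867/17496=9.19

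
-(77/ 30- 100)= 2923/ 30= 97.43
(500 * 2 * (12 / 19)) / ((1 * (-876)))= -1000 / 1387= -0.72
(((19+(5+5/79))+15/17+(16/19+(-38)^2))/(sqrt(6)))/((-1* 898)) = -18752287* sqrt(6)/68742798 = -0.67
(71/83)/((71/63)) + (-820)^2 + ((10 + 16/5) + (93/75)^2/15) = 523222191638/778125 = 672414.06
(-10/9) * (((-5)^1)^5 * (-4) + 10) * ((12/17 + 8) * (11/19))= -22629200/323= -70059.44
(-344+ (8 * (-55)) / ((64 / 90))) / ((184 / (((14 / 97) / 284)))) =-0.00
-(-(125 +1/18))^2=-5067001/324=-15638.89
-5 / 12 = -0.42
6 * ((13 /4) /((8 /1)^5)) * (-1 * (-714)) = 13923 /32768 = 0.42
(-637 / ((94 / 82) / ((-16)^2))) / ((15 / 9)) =-20057856 / 235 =-85352.58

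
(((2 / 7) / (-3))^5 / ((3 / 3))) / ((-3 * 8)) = 4 / 12252303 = 0.00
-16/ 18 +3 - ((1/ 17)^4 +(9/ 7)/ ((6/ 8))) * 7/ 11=8435558/ 8268579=1.02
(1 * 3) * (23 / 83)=69 / 83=0.83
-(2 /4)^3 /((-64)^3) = 1 /2097152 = 0.00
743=743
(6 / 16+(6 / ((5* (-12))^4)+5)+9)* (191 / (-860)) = -5930550191 / 1857600000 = -3.19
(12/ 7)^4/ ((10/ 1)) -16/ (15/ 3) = -28048/ 12005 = -2.34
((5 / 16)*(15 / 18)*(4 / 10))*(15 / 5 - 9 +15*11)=265 / 16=16.56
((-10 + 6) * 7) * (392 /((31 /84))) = -921984 /31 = -29741.42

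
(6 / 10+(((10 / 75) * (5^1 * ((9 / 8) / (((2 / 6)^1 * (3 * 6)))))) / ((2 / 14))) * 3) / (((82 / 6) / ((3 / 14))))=1161 / 22960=0.05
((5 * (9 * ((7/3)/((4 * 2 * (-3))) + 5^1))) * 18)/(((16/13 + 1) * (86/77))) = 15900885/9976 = 1593.91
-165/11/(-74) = 15/74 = 0.20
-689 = -689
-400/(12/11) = -1100/3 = -366.67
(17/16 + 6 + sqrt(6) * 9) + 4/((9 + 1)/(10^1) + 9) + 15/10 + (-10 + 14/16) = -13/80 + 9 * sqrt(6) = 21.88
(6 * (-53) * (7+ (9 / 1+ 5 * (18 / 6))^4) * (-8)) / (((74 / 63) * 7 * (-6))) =-17109242.27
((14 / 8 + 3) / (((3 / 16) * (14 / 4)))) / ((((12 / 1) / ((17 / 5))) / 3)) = 6.15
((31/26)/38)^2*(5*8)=4805/122018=0.04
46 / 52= 23 / 26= 0.88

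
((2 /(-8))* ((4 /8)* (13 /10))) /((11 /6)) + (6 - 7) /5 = -127 /440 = -0.29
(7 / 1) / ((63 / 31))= 31 / 9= 3.44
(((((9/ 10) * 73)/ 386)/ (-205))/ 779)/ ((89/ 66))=-21681/ 27430810150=-0.00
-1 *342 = -342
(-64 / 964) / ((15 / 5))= -16 / 723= -0.02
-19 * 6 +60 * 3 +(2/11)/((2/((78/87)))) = 21080/319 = 66.08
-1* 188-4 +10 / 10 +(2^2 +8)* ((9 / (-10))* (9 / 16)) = -7883 / 40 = -197.08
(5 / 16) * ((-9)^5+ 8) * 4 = -295205 / 4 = -73801.25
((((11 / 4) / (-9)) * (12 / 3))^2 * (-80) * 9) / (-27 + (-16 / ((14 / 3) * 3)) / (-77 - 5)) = 555632 / 13941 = 39.86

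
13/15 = 0.87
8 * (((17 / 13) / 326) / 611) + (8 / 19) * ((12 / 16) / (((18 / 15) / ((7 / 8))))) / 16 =45480191 / 3148732288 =0.01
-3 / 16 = -0.19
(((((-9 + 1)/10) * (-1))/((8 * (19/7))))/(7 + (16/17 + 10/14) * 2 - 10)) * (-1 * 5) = -833/1406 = -0.59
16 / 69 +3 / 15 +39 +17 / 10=41.13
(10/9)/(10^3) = 1/900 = 0.00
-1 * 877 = -877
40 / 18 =20 / 9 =2.22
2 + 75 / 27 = 43 / 9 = 4.78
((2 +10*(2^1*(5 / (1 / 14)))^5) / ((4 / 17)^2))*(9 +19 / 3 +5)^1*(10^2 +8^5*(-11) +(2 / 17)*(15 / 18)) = -5124849463782849719491 / 72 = -71178464774761801659.60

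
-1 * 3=-3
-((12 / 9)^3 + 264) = -7192 / 27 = -266.37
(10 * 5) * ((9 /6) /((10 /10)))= 75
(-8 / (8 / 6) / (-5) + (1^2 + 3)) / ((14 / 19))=247 / 35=7.06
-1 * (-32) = 32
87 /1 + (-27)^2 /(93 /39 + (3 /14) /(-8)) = 1360095 /3433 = 396.18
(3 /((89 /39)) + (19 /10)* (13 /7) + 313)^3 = 7764309233424190747 /241804367000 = 32109880.11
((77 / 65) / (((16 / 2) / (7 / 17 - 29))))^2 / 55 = 31827411 / 97682000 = 0.33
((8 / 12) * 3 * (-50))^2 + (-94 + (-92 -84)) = 9730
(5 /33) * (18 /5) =6 /11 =0.55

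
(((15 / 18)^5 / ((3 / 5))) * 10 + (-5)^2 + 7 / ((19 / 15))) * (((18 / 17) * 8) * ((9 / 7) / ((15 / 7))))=1649899 / 8721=189.19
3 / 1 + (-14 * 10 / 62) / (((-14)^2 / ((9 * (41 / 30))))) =2481 / 868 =2.86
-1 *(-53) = 53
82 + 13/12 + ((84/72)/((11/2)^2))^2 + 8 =48008623/527076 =91.08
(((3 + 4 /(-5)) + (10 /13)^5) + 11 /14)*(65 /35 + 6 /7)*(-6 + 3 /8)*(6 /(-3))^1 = 14466640527 /145546856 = 99.40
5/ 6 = 0.83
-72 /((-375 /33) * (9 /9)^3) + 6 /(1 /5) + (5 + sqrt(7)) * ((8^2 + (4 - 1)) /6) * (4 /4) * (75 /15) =335 * sqrt(7) /6 + 236627 /750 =463.22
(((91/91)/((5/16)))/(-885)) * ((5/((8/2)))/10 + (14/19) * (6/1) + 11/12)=-4982/252225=-0.02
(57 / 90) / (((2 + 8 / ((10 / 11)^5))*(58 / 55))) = 653125 / 16186437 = 0.04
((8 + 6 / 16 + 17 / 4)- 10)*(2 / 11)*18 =189 / 22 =8.59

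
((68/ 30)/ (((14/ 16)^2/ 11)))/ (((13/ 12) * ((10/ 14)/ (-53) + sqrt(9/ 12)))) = 20297728/ 37566893 + 537889792 * sqrt(3)/ 26833495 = 35.26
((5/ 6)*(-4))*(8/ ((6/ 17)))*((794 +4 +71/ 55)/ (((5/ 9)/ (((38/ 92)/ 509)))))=-56797612/ 643885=-88.21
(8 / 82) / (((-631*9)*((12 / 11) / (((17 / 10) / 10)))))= -187 / 69851700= -0.00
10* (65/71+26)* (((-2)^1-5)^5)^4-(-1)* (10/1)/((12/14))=4574490626842096019815/213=21476481816160075210.40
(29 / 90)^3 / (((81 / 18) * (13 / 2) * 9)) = 24389 / 191909250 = 0.00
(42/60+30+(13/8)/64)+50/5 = 104257/2560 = 40.73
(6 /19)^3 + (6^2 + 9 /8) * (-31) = -63149085 /54872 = -1150.84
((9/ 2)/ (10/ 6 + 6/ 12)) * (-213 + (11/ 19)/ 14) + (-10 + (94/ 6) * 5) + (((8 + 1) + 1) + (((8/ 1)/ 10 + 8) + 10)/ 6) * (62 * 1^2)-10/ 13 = 7599509/ 17290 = 439.53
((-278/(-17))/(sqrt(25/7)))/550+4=139 * sqrt(7)/23375+4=4.02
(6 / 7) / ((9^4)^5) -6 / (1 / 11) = -1872280480694767035352 / 28367886071132833869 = -66.00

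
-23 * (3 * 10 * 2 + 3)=-1449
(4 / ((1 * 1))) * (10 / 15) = 8 / 3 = 2.67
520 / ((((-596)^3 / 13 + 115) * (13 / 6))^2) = 18720 / 44819955891832081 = 0.00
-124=-124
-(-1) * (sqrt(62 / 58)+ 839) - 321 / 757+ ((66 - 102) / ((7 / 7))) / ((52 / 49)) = sqrt(899) / 29+ 7918589 / 9841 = 805.69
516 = 516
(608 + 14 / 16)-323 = 2287 / 8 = 285.88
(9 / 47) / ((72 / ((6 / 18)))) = 1 / 1128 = 0.00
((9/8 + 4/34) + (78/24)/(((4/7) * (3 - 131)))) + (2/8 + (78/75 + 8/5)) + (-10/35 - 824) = -4997299333/6092800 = -820.20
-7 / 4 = -1.75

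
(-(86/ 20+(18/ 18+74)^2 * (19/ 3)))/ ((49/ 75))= -763485/ 14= -54534.64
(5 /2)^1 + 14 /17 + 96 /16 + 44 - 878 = -28039 /34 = -824.68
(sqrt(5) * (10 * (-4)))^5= -2560000000 * sqrt(5)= -5724334022.40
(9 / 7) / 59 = 9 / 413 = 0.02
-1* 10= -10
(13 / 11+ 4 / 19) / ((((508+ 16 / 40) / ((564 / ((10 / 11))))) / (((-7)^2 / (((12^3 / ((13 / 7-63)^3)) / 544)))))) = -3038224244128 / 507129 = -5991028.41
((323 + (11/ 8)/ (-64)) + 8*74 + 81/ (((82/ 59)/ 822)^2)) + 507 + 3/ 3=24387341367237/ 860672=28335232.66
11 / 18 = 0.61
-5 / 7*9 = -45 / 7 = -6.43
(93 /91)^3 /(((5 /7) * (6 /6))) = 804357 /538265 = 1.49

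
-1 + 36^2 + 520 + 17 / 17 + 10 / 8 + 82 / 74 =269117 / 148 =1818.36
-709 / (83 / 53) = -37577 / 83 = -452.73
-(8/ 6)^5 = -1024/ 243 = -4.21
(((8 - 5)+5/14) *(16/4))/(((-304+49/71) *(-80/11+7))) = 73414/452235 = 0.16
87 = 87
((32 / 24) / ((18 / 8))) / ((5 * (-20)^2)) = 1 / 3375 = 0.00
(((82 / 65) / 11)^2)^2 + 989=989.00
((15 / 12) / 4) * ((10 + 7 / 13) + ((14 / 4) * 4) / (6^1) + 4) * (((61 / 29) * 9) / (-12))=-100345 / 12064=-8.32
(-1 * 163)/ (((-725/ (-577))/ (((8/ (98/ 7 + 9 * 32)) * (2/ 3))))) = -752408/ 328425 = -2.29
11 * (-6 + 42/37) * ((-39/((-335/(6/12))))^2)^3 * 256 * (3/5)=-16721070352272/52296252191453125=-0.00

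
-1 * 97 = -97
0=0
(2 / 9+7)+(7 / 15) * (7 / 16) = 7.43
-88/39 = -2.26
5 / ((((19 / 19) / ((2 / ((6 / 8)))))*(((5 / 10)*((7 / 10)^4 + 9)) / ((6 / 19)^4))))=345600000 / 12041790721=0.03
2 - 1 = 1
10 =10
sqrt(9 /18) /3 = sqrt(2) /6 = 0.24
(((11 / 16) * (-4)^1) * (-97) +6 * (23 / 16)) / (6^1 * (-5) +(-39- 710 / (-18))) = -19827 / 2128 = -9.32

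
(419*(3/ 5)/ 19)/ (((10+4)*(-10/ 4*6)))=-419/ 6650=-0.06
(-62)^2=3844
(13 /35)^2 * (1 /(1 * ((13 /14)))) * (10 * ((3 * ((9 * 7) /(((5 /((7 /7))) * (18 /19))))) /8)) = 741 /100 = 7.41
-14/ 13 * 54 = -756/ 13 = -58.15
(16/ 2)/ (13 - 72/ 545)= 4360/ 7013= 0.62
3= 3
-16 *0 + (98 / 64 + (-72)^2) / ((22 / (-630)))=-52270155 / 352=-148494.76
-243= -243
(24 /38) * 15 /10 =18 /19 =0.95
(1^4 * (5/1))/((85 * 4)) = 1/68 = 0.01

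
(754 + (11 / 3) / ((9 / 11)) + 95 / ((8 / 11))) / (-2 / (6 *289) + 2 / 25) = 1387539575 / 123048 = 11276.41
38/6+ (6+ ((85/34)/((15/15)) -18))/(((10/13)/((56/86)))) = -1102/645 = -1.71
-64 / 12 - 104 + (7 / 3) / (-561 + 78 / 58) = -5323643 / 48690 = -109.34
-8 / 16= -1 / 2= -0.50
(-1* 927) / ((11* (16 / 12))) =-2781 / 44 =-63.20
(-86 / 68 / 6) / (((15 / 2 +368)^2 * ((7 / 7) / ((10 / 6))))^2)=-4300 / 146006581752459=-0.00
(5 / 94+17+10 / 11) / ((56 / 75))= 1392975 / 57904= 24.06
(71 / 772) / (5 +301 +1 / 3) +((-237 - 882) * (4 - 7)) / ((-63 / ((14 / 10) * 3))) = -793893627 / 3547340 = -223.80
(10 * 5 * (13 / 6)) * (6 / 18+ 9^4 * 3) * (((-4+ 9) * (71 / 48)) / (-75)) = -136257875 / 648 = -210274.50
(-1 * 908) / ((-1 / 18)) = 16344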